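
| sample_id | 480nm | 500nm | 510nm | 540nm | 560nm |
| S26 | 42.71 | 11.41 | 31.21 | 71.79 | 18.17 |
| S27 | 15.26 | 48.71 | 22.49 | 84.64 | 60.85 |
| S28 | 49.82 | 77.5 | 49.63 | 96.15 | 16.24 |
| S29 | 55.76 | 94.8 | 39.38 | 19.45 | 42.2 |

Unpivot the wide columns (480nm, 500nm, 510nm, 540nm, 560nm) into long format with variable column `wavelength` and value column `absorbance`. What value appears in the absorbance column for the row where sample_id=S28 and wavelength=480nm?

49.82

Unpivoting turns each (sample_id, wide-column) pair into one long row.
The wide cell at row S28, column 480nm holds 49.82, so the long row (S28, 480nm) has absorbance=49.82.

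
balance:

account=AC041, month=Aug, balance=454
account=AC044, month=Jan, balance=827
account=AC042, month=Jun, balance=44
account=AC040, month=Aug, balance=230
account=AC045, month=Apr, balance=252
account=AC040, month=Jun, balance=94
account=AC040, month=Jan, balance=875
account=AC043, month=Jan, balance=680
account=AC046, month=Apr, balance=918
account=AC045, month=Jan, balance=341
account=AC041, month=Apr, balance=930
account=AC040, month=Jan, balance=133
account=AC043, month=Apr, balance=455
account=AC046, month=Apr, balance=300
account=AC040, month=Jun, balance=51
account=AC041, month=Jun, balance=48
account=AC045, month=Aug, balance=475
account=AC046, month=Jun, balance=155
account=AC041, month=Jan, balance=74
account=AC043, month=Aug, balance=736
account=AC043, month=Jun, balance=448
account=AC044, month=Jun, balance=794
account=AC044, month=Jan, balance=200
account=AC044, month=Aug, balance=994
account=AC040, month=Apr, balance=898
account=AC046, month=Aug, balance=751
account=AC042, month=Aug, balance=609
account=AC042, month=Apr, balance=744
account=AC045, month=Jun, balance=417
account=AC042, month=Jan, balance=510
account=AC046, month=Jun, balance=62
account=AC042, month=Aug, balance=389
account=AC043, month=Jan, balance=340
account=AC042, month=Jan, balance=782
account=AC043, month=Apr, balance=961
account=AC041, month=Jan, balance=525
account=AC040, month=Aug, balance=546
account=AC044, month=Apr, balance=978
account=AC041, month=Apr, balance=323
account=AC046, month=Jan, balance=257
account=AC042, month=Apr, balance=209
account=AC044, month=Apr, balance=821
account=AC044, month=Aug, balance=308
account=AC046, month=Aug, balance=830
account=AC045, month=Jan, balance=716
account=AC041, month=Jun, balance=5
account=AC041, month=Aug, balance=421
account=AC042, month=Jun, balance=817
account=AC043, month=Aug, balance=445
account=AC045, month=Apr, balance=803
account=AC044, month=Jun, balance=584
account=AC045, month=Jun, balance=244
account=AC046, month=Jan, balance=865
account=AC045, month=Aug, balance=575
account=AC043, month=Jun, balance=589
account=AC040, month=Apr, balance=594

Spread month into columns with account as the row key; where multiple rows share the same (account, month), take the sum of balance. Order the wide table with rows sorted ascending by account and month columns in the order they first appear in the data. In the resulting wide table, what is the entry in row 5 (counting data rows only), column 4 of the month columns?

1799

With rows sorted ascending by account, row 5 is account=AC044. month columns in first-appearance order: Aug, Jan, Jun, Apr; column 4 is Apr.
Long rows with account=AC044, month=Apr: 978 + 821 = 1799.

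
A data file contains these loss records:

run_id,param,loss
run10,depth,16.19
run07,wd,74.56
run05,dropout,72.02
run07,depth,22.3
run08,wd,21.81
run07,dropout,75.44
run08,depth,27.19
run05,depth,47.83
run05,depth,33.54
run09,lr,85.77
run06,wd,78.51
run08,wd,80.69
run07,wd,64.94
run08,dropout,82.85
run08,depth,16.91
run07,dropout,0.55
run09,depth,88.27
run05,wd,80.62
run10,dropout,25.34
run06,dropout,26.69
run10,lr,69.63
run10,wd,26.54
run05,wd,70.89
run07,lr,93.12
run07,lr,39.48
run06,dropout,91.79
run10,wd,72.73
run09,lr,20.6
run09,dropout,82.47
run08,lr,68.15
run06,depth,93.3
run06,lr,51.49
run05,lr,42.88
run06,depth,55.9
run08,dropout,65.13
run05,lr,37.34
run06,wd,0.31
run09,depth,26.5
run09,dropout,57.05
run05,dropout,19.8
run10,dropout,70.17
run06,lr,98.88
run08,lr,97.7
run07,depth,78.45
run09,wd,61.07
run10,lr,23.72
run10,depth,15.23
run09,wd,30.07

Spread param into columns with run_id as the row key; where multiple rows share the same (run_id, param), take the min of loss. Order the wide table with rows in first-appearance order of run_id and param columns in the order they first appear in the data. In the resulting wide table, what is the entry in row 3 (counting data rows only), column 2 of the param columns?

With rows in first-appearance order of run_id, row 3 is run_id=run05. param columns in first-appearance order: depth, wd, dropout, lr; column 2 is wd.
Long rows with run_id=run05, param=wd: min(80.62, 70.89) = 70.89.

70.89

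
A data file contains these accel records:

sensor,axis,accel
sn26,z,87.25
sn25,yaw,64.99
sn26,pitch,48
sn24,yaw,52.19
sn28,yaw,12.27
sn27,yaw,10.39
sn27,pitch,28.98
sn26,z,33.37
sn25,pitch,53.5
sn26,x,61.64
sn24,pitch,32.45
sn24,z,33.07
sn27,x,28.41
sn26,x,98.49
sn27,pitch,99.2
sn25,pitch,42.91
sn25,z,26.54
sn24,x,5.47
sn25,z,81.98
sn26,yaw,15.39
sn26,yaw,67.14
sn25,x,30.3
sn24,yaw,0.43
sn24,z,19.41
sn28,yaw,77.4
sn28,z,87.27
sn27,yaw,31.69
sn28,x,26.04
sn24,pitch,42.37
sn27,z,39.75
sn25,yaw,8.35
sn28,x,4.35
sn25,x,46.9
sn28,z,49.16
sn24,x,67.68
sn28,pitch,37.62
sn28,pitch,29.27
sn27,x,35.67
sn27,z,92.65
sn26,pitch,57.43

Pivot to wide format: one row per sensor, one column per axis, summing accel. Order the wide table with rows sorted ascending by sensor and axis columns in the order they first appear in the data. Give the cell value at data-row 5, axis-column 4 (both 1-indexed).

With rows sorted ascending by sensor, row 5 is sensor=sn28. axis columns in first-appearance order: z, yaw, pitch, x; column 4 is x.
Long rows with sensor=sn28, axis=x: 26.04 + 4.35 = 30.39.

30.39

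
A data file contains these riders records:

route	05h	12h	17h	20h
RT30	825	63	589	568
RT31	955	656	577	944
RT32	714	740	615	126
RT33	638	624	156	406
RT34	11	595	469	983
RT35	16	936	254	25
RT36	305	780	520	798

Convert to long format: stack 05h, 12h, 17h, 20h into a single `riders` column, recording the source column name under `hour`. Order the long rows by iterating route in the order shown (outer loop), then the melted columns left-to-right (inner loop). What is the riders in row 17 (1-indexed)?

28 rows total (7 × 4). Row 17: index ⌊(17-1)/4⌋ = 4 into route → RT34; (17-1) mod 4 = 0 into the melted columns → 05h.
So row 17 is (RT34, 05h, 11); riders = 11.

11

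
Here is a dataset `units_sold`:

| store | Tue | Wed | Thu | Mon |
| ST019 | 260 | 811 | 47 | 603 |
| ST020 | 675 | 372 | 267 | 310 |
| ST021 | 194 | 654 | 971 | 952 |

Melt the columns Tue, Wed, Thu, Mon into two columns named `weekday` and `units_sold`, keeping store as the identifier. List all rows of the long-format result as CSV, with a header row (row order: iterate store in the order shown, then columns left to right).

store,weekday,units_sold
ST019,Tue,260
ST019,Wed,811
ST019,Thu,47
ST019,Mon,603
ST020,Tue,675
ST020,Wed,372
ST020,Thu,267
ST020,Mon,310
ST021,Tue,194
ST021,Wed,654
ST021,Thu,971
ST021,Mon,952

Each (store, column) pair becomes one row: 3 × 4 = 12 rows.
For example, (ST019, Tue) → units_sold=260.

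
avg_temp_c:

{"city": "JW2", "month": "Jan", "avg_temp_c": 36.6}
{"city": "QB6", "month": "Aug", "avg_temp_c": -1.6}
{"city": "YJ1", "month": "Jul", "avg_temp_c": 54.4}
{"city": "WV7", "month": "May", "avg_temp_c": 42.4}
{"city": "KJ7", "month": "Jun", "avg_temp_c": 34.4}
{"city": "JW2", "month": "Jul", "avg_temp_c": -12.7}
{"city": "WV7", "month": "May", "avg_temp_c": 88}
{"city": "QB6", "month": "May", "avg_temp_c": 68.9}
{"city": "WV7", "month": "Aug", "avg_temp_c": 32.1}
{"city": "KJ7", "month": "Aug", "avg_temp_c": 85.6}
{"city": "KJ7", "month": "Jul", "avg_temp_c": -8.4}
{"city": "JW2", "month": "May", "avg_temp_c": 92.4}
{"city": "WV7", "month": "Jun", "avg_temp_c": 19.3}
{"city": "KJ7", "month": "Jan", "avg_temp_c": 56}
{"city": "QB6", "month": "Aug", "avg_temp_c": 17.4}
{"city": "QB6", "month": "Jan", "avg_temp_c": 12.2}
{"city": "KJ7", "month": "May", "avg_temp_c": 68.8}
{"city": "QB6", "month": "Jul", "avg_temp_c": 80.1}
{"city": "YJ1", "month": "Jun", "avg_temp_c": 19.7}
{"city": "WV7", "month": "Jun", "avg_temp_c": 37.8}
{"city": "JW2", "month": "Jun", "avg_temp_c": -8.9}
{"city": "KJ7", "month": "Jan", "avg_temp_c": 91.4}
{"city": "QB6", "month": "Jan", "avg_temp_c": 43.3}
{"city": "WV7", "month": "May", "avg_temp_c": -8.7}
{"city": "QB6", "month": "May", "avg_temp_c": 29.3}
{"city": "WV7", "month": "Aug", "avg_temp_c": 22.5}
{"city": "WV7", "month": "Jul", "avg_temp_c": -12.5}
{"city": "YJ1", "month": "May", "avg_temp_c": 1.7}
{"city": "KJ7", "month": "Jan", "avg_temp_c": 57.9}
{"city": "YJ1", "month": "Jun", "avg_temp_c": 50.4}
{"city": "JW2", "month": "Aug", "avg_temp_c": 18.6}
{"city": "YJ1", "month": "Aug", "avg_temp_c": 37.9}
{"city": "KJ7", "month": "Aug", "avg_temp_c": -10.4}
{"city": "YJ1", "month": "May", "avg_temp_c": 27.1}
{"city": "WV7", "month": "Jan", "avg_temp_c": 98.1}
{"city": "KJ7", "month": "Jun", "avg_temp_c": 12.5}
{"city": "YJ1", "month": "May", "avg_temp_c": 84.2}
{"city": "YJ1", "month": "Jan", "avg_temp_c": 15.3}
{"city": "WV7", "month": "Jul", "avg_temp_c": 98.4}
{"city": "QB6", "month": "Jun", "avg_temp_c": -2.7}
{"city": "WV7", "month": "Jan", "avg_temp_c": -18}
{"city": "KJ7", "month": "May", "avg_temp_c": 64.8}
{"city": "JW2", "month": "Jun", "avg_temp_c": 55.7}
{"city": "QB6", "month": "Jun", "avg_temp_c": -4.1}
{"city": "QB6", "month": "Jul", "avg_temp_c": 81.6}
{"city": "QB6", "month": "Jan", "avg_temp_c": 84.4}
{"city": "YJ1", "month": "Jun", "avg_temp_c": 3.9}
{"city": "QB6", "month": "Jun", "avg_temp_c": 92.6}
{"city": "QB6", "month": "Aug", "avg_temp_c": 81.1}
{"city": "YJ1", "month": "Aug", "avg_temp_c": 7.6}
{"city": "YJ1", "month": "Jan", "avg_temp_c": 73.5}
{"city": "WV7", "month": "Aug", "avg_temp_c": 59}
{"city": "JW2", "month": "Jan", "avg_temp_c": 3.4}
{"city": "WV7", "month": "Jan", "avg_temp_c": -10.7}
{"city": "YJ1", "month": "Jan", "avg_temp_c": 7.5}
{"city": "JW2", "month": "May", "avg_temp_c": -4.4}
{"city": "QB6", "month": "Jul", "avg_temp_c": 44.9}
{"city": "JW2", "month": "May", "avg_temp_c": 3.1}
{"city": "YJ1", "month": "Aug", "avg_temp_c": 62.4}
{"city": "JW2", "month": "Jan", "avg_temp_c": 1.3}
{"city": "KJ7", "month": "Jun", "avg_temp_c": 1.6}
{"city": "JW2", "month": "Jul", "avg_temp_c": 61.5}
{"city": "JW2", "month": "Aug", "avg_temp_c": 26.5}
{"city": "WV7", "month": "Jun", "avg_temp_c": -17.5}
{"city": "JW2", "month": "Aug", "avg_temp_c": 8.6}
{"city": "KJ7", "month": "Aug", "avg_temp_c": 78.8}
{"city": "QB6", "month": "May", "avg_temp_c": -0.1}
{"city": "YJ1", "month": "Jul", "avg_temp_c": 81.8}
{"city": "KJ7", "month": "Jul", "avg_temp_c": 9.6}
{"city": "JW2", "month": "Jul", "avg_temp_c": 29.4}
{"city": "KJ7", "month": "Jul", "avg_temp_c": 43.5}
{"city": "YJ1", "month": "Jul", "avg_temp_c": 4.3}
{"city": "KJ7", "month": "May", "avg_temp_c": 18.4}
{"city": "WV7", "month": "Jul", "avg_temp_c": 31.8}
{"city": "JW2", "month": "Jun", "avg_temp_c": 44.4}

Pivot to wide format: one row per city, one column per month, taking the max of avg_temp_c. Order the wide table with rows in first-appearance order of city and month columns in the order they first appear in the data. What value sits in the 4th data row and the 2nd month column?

59

With rows in first-appearance order of city, row 4 is city=WV7. month columns in first-appearance order: Jan, Aug, Jul, May, Jun; column 2 is Aug.
Long rows with city=WV7, month=Aug: max(32.1, 22.5, 59) = 59.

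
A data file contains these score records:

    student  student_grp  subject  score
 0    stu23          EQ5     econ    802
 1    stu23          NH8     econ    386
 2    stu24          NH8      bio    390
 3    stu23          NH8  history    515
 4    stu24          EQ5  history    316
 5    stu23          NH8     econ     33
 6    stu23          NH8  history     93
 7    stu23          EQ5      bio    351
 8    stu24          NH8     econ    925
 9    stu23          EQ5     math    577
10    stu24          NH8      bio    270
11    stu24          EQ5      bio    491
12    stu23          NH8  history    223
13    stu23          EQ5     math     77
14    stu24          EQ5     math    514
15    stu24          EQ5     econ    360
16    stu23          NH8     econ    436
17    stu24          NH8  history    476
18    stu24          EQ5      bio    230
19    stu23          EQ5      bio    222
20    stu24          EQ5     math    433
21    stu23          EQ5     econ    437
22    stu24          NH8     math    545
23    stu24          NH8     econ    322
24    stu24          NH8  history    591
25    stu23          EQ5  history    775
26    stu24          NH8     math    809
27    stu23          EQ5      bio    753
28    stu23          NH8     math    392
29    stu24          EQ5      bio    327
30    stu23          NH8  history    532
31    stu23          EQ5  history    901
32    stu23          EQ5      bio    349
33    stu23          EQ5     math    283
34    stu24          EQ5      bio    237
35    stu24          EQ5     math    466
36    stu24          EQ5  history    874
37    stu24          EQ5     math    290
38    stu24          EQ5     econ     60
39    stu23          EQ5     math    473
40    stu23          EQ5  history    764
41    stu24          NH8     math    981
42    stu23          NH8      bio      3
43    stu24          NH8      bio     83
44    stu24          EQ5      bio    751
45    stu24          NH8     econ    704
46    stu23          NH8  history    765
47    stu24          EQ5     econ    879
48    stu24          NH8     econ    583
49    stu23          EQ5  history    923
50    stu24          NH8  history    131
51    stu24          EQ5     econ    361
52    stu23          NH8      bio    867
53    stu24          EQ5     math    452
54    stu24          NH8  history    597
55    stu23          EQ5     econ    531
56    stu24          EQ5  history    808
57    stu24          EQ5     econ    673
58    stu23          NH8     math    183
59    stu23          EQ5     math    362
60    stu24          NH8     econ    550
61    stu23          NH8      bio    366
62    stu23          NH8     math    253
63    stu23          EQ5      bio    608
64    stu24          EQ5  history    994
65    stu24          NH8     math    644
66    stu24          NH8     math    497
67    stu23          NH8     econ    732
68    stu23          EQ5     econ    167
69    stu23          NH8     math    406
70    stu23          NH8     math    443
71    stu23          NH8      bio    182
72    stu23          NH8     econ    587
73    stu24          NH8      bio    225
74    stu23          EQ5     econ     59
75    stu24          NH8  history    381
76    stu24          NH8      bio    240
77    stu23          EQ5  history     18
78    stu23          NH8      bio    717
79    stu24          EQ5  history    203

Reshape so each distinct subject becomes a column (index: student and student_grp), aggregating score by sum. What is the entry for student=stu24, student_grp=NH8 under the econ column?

Rows with student=stu24, student_grp=NH8 and subject=econ: score values are 925, 322, 704, 583, 550.
925 + 322 + 704 + 583 + 550 = 3084.

3084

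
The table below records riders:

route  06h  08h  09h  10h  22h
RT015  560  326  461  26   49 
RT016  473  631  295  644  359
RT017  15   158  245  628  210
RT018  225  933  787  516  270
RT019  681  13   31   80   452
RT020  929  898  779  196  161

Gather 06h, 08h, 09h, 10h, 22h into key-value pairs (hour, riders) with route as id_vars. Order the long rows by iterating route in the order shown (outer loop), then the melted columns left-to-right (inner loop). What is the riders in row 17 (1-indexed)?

933

30 rows total (6 × 5). Row 17: index ⌊(17-1)/5⌋ = 3 into route → RT018; (17-1) mod 5 = 1 into the melted columns → 08h.
So row 17 is (RT018, 08h, 933); riders = 933.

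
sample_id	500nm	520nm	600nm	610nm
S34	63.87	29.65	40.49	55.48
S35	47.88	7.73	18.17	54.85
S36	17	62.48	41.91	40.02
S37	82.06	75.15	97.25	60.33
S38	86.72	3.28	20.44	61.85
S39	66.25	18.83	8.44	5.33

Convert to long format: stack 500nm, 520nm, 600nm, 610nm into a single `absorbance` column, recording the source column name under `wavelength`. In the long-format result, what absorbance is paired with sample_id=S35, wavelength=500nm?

47.88

Unpivoting turns each (sample_id, wide-column) pair into one long row.
The wide cell at row S35, column 500nm holds 47.88, so the long row (S35, 500nm) has absorbance=47.88.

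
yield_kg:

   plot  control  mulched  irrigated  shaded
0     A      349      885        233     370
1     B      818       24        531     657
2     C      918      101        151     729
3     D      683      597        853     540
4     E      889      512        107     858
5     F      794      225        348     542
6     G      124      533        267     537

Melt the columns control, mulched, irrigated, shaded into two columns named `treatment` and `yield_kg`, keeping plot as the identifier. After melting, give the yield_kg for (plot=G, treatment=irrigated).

267

Unpivoting turns each (plot, wide-column) pair into one long row.
The wide cell at row G, column irrigated holds 267, so the long row (G, irrigated) has yield_kg=267.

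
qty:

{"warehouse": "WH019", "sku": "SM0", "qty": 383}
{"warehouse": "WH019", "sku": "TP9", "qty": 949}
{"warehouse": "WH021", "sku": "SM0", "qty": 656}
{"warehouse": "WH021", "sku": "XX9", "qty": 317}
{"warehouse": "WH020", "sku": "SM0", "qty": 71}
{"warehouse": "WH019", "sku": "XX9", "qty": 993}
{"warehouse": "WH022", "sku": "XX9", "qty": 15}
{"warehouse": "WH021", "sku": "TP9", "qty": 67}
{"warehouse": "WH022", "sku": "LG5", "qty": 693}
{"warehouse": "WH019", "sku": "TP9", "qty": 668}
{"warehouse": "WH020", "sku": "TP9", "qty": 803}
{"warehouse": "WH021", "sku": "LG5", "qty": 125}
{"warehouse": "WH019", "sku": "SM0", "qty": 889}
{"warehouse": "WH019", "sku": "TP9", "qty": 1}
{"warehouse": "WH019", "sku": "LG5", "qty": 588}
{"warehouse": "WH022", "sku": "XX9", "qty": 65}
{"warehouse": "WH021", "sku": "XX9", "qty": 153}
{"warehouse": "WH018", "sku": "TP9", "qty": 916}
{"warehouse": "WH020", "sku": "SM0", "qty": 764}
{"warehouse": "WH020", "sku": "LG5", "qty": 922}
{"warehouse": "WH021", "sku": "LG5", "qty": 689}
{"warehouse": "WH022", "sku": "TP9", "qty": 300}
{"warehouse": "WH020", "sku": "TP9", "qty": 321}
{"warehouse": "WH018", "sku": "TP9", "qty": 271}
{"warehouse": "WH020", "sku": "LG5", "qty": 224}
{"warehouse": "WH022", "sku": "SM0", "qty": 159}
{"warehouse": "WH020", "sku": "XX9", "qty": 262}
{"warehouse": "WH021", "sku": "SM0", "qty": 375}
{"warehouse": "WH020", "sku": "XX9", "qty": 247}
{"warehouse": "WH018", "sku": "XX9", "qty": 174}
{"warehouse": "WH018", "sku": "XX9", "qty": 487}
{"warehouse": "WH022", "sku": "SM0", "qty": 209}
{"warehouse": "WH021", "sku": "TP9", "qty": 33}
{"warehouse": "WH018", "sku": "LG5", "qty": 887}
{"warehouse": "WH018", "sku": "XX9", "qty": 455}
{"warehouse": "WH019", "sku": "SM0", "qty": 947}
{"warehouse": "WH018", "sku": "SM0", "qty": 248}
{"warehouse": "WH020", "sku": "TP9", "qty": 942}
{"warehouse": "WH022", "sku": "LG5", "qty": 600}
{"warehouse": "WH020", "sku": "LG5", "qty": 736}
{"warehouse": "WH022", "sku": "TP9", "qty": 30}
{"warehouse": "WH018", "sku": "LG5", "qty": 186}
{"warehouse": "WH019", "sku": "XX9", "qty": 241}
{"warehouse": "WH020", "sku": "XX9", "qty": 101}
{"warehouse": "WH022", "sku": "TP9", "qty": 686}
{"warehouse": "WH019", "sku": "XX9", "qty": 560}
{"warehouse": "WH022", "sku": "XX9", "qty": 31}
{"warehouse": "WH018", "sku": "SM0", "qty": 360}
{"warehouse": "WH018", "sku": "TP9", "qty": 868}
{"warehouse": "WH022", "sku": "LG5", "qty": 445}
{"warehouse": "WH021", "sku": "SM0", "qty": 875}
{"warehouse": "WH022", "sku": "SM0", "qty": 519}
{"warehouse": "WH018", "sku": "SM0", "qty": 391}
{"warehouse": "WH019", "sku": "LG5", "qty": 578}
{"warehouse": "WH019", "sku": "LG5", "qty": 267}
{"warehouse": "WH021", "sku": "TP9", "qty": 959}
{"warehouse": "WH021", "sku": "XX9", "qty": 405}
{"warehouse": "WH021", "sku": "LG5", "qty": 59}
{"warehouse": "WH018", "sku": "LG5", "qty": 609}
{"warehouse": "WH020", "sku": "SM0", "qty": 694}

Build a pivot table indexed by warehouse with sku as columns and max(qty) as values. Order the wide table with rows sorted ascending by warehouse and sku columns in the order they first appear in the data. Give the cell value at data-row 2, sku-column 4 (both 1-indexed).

588

With rows sorted ascending by warehouse, row 2 is warehouse=WH019. sku columns in first-appearance order: SM0, TP9, XX9, LG5; column 4 is LG5.
Long rows with warehouse=WH019, sku=LG5: max(588, 578, 267) = 588.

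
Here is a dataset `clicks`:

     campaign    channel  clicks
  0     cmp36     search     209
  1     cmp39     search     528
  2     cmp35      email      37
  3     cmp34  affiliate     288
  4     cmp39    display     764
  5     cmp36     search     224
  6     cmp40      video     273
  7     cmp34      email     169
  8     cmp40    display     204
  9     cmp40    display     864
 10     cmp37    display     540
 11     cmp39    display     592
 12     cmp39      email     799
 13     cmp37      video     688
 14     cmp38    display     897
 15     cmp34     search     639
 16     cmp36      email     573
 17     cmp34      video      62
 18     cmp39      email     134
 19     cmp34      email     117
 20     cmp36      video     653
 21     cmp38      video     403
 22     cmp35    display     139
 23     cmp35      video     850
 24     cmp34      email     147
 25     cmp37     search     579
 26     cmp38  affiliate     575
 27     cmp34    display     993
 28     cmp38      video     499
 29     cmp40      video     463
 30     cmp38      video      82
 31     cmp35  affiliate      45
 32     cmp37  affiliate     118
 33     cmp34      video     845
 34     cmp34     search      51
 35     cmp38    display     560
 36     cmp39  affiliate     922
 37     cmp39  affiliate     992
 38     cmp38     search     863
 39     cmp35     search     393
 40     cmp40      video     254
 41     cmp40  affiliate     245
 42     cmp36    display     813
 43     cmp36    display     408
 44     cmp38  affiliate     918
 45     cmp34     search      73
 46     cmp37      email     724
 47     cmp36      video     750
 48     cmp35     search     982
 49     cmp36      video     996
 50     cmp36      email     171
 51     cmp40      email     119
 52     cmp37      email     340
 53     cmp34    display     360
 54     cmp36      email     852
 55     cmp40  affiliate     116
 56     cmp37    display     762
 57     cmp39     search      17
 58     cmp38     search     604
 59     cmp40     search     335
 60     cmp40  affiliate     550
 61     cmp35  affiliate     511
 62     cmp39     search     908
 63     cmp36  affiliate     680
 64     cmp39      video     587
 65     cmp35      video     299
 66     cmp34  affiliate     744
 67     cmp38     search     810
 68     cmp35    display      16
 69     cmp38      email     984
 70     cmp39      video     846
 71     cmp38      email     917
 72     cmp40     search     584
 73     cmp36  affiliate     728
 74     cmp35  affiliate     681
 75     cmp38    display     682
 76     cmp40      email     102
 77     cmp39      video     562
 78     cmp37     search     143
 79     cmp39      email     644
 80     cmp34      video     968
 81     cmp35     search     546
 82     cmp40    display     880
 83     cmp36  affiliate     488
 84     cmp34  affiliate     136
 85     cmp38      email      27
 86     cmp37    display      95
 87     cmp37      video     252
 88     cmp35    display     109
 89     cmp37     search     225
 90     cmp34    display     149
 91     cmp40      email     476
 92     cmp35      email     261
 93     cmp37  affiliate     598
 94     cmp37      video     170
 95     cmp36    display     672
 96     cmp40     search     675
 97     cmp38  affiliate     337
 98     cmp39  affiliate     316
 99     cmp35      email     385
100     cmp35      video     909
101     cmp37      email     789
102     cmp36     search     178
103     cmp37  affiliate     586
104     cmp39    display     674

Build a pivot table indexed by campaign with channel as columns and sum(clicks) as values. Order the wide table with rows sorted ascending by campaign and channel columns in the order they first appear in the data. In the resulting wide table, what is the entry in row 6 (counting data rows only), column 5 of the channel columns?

With rows sorted ascending by campaign, row 6 is campaign=cmp39. channel columns in first-appearance order: search, email, affiliate, display, video; column 5 is video.
Long rows with campaign=cmp39, channel=video: 587 + 846 + 562 = 1995.

1995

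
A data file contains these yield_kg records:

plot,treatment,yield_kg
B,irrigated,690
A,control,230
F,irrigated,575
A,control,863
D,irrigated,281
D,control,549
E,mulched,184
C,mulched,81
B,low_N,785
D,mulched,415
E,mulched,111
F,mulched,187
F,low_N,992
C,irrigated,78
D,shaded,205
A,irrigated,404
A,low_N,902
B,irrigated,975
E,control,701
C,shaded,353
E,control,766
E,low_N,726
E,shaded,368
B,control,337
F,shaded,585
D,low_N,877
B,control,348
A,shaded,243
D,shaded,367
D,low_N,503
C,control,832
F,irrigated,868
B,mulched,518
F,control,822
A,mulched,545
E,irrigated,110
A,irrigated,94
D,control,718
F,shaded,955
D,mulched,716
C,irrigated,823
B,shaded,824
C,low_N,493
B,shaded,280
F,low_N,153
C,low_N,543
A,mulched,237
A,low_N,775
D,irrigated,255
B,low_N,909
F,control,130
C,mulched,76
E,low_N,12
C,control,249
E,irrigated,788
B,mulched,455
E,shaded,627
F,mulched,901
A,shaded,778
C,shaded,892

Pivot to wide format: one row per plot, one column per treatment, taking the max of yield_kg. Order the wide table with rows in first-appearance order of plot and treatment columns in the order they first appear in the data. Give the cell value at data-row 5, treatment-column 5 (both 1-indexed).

627

With rows in first-appearance order of plot, row 5 is plot=E. treatment columns in first-appearance order: irrigated, control, mulched, low_N, shaded; column 5 is shaded.
Long rows with plot=E, treatment=shaded: max(368, 627) = 627.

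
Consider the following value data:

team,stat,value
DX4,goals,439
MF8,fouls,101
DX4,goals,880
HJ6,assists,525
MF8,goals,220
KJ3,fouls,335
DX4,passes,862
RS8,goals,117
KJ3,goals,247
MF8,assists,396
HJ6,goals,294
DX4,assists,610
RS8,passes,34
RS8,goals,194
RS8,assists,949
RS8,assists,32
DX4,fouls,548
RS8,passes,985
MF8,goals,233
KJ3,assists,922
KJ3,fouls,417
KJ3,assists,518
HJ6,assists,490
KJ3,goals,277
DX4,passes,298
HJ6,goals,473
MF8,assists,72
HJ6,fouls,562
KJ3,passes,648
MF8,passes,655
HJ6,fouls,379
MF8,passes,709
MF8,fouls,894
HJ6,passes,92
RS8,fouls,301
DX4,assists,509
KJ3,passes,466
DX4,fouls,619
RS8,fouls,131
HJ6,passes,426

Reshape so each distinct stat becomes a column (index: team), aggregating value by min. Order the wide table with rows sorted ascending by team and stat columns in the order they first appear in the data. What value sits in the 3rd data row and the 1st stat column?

247

With rows sorted ascending by team, row 3 is team=KJ3. stat columns in first-appearance order: goals, fouls, assists, passes; column 1 is goals.
Long rows with team=KJ3, stat=goals: min(247, 277) = 247.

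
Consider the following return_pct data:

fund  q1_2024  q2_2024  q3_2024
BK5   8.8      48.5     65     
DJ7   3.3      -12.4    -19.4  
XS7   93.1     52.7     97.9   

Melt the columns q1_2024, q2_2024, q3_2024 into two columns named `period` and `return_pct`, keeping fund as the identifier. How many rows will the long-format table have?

3 fund values × 3 melted columns = 9 rows.

9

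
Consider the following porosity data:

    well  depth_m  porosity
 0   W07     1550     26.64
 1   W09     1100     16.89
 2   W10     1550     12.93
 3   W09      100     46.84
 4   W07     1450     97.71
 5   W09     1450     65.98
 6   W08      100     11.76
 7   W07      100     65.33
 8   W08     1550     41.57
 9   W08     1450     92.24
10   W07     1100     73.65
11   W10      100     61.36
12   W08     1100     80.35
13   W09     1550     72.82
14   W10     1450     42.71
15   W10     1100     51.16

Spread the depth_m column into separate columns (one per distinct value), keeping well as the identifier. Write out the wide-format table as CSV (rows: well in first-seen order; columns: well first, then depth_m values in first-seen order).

Columns: well plus the 4 distinct depth_m values (1550, 1100, 100, 1450).
For example, row W07 column 1550 takes porosity=26.64 from the long row (W07, 1550).

well,1550,1100,100,1450
W07,26.64,73.65,65.33,97.71
W09,72.82,16.89,46.84,65.98
W10,12.93,51.16,61.36,42.71
W08,41.57,80.35,11.76,92.24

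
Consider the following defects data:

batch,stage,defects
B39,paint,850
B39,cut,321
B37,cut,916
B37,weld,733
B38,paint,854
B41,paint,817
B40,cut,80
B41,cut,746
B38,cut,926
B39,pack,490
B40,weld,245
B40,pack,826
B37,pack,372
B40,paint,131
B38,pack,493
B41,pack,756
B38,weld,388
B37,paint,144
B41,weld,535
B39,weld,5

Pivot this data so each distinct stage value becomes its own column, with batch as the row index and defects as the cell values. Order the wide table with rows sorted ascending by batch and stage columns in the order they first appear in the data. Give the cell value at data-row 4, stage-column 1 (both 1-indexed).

With rows sorted ascending by batch, row 4 is batch=B40. stage columns in first-appearance order: paint, cut, weld, pack; column 1 is paint.
Long rows with batch=B40, stage=paint: defects = 131.

131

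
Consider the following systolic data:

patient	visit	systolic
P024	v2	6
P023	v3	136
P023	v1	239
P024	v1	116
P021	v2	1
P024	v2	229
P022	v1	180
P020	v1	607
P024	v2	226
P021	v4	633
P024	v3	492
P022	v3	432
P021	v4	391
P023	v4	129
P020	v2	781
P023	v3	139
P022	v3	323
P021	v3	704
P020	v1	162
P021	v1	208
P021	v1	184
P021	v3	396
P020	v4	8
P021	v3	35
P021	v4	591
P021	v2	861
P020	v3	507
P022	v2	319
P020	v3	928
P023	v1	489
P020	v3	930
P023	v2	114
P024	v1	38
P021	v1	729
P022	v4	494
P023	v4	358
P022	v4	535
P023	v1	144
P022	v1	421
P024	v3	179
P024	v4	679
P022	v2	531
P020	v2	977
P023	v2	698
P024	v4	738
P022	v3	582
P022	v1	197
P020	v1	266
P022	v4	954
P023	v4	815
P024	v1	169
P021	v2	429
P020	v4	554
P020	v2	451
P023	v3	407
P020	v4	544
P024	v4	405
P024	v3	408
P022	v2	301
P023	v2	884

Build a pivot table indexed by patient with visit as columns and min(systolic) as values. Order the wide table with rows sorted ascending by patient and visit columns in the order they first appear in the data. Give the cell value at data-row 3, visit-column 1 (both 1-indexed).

301

With rows sorted ascending by patient, row 3 is patient=P022. visit columns in first-appearance order: v2, v3, v1, v4; column 1 is v2.
Long rows with patient=P022, visit=v2: min(319, 531, 301) = 301.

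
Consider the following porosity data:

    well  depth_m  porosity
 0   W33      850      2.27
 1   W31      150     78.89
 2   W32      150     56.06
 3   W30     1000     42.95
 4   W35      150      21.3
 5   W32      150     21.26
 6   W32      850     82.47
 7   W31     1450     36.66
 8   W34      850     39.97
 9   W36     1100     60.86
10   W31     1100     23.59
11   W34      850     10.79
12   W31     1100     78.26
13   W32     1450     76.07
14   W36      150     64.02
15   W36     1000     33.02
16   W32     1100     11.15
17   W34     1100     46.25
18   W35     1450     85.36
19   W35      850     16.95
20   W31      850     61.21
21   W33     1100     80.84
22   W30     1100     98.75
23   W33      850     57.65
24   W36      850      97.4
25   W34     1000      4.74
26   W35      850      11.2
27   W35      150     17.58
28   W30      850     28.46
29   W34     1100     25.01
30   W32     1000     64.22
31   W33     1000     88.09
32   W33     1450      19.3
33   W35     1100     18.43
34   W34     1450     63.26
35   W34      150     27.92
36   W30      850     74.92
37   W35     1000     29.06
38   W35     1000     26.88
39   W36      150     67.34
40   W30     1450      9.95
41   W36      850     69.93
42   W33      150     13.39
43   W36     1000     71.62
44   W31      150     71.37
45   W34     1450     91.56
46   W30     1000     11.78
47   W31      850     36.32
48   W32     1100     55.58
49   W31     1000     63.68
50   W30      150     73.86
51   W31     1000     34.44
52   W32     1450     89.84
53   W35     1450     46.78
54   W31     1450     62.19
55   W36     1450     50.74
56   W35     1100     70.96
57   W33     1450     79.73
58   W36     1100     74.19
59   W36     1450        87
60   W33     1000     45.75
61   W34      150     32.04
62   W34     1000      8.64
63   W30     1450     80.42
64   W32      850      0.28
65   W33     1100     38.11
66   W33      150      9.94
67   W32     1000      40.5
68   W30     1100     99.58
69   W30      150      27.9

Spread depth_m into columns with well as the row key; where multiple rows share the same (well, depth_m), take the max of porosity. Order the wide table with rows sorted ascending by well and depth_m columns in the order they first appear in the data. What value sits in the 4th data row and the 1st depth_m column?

With rows sorted ascending by well, row 4 is well=W33. depth_m columns in first-appearance order: 850, 150, 1000, 1450, 1100; column 1 is 850.
Long rows with well=W33, depth_m=850: max(2.27, 57.65) = 57.65.

57.65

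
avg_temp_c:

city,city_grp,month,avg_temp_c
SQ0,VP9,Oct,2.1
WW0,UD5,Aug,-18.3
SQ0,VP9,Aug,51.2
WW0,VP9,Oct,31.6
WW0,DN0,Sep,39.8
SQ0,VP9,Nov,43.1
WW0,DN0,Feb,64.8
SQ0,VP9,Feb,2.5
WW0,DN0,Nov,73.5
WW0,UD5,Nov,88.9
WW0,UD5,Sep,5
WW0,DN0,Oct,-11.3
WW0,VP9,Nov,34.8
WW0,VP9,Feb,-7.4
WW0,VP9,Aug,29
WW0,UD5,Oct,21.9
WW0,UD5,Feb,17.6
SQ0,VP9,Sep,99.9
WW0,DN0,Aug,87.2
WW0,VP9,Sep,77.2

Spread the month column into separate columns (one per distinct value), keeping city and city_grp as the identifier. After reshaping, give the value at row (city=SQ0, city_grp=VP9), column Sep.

99.9

Wide layout: rows indexed by city and city_grp, columns are the 5 distinct month values (Oct, Aug, Sep, Nov, Feb).
Cell (city=SQ0, city_grp=VP9, month=Sep) draws from the long row where city=SQ0, city_grp=VP9 and month=Sep, which has avg_temp_c=99.9.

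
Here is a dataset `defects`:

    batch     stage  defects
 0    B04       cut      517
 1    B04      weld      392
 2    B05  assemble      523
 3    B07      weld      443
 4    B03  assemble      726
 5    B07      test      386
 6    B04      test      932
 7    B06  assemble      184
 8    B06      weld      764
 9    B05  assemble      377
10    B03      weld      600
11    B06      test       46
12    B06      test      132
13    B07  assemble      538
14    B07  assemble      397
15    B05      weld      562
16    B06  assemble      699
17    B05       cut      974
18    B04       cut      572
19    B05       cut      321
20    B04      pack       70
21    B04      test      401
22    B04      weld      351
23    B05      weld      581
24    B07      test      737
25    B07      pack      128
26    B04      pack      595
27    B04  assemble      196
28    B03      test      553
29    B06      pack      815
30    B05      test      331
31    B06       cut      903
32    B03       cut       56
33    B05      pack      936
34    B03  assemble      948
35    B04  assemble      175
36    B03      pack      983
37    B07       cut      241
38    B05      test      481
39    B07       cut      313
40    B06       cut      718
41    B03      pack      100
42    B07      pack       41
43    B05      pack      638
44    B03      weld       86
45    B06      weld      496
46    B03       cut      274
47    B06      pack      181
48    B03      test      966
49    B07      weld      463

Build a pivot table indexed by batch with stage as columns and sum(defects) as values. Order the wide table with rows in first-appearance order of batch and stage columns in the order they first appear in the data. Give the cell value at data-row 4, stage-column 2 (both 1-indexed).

686

With rows in first-appearance order of batch, row 4 is batch=B03. stage columns in first-appearance order: cut, weld, assemble, test, pack; column 2 is weld.
Long rows with batch=B03, stage=weld: 600 + 86 = 686.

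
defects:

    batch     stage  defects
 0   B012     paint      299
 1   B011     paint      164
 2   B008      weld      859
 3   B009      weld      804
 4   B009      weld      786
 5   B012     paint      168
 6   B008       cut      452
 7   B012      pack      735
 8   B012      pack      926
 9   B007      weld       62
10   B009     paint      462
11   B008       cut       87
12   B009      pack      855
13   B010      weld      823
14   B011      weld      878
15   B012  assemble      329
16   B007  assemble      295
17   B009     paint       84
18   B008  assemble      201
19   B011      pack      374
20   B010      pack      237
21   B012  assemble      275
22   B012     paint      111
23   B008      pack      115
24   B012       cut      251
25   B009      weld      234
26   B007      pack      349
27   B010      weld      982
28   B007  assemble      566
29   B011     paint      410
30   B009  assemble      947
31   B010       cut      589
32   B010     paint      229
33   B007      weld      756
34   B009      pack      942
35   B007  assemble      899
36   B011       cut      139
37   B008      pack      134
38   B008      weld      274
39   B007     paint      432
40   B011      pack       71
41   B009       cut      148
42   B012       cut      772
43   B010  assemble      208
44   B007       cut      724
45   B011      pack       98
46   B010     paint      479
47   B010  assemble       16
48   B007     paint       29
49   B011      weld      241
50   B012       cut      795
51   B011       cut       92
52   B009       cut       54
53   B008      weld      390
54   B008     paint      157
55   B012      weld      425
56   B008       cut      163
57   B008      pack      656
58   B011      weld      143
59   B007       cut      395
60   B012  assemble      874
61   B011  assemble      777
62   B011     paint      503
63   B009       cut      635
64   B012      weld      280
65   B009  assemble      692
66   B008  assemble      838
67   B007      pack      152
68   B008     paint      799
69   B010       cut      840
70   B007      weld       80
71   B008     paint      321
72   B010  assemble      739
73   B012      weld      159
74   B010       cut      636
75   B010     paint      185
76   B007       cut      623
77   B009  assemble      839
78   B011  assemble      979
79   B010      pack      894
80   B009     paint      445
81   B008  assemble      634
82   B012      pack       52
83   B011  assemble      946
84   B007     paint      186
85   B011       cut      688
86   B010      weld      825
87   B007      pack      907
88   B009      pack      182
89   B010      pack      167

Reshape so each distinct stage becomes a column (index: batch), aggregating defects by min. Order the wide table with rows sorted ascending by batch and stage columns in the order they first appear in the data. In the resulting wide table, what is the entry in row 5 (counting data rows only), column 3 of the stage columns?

92

With rows sorted ascending by batch, row 5 is batch=B011. stage columns in first-appearance order: paint, weld, cut, pack, assemble; column 3 is cut.
Long rows with batch=B011, stage=cut: min(139, 92, 688) = 92.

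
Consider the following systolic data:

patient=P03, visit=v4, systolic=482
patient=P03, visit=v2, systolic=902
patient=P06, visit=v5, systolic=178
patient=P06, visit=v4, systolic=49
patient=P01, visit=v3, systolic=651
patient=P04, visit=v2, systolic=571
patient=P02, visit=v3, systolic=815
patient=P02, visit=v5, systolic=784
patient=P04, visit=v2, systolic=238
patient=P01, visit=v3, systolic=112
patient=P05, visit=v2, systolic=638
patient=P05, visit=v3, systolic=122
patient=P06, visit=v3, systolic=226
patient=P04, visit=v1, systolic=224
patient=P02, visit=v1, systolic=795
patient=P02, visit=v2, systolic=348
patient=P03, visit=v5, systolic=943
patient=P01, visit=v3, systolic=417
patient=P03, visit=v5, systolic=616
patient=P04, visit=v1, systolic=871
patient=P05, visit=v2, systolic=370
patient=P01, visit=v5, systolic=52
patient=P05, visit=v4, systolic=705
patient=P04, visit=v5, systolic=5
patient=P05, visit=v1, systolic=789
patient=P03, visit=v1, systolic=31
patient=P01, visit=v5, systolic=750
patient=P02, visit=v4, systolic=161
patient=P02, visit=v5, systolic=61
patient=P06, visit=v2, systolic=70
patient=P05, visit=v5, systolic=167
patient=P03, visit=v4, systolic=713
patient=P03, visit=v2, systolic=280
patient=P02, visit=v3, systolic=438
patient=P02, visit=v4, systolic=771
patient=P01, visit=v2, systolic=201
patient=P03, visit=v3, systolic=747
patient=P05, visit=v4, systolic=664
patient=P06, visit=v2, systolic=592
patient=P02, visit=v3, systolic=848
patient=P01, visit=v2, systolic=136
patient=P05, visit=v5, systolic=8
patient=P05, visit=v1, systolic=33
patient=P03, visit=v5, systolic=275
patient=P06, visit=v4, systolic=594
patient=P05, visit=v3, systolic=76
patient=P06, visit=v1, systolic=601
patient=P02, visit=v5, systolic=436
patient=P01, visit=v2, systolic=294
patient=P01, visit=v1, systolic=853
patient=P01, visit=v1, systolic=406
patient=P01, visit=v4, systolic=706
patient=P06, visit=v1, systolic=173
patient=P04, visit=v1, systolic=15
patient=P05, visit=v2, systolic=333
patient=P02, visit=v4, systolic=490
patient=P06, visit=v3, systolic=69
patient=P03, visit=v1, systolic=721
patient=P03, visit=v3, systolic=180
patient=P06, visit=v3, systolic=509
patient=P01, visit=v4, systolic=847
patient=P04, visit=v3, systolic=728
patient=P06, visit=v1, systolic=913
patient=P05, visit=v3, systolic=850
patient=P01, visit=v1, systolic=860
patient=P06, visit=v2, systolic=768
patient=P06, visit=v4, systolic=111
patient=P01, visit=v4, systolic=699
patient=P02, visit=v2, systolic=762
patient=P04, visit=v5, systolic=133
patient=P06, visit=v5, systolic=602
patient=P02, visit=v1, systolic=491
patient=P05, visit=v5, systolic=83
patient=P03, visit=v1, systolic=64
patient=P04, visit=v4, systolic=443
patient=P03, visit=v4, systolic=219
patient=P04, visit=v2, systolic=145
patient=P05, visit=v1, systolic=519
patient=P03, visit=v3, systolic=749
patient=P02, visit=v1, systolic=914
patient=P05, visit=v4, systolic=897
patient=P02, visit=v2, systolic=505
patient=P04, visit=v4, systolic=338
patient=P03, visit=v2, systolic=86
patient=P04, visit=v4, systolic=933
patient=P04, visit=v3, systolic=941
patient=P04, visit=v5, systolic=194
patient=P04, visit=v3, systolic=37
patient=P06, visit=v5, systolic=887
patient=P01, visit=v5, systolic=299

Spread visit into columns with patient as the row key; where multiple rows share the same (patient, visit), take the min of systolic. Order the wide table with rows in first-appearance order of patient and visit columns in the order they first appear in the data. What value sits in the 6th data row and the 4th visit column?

76

With rows in first-appearance order of patient, row 6 is patient=P05. visit columns in first-appearance order: v4, v2, v5, v3, v1; column 4 is v3.
Long rows with patient=P05, visit=v3: min(122, 76, 850) = 76.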